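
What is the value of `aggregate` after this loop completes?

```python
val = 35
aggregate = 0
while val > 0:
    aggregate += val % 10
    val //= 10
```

Sum digits of 35
`aggregate` takes the values: 0 → 5 → 8

Answer: 8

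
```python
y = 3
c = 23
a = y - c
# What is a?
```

Trace:
`y = 3` → y = 3
`c = 23` → c = 23
`a = y - c` → a = -20
So a = -20

Answer: -20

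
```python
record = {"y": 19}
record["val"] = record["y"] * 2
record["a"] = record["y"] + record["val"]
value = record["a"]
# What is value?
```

Trace:
`record = {"y": 19}` → record = {'y': 19}
`record["val"] = record["y"] * 2` → record = {'y': 19, 'val': 38}
`record["a"] = record["y"] + record["val"]` → record = {'y': 19, 'val': 38, 'a': 57}
`value = record["a"]` → value = 57
So value = 57

Answer: 57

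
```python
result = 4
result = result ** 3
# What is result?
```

Trace:
`result = 4` → result = 4
`result = result ** 3` → result = 64
So result = 64

Answer: 64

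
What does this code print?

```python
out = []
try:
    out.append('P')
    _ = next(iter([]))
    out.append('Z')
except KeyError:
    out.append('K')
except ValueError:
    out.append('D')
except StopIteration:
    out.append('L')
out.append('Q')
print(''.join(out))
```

Execution trace: 'P' (try body) → 'L' (except StopIteration) → 'Q' (after the try/except). Output: PLQ

Answer: PLQ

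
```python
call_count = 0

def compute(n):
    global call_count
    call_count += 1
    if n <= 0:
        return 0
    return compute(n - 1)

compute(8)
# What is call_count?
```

Linear recursion stepping by 1: 9 calls from n=8 down to ≤0.

Answer: 9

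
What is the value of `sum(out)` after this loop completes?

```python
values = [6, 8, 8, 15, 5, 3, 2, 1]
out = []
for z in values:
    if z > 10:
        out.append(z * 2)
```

Sum of doubled values > 10
`out` takes the values: [] → [30]
So `sum(out)` = 30

Answer: 30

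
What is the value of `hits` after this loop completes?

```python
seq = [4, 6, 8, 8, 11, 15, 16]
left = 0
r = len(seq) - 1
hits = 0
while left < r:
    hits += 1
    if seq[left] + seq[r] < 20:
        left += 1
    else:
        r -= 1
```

Steps to find pair summing to 20
`hits` takes the values: 0 → 1 → 2 → 3 → 4 → 5 → 6

Answer: 6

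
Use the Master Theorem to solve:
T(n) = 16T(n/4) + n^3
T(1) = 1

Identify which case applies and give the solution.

a=16, b=4, f(n)=n^3. log_4(16) = 2. Since c=3 > 2 and the regularity condition holds (16(n/4)^3 = (16/4^3)n^3 with 16/4^3 < 1), Case 3 applies: T(n) = Θ(f(n)) = O(n^3).

Answer: O(n^3) - Case 3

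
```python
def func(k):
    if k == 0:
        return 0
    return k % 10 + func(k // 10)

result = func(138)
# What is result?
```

Sum of digits of 138: 8 + 3 + 1 = 12

Answer: 12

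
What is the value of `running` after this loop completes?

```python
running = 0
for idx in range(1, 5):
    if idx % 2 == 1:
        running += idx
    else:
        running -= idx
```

Add odd, subtract even
`running` takes the values: 0 → 1 → -1 → 2 → -2

Answer: -2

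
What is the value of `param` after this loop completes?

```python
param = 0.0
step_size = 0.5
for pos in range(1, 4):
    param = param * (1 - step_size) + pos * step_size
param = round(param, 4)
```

Moving average with lr=0.5
`param` takes the values: 0.0 → 0.5 → 1.25 → 2.125

Answer: 2.125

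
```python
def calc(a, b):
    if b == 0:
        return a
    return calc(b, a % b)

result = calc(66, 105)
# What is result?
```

calc(66, 105) -> calc(105, 66) -> calc(66, 39) -> calc(39, 27) -> calc(27, 12) -> calc(12, 3) -> calc(3, 0) -> 3

Answer: 3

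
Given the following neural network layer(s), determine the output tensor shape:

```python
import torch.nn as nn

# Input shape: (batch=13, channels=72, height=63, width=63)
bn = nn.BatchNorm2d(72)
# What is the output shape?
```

Input: (13, 72, 63, 63) -> Output: (13, 72, 63, 63)

Answer: (13, 72, 63, 63)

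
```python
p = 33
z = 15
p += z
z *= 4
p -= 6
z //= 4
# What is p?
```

Trace:
`p = 33` → p = 33
`z = 15` → z = 15
`p += z` → p = 48
`z *= 4` → z = 60
`p -= 6` → p = 42
`z //= 4` → z = 15
So p = 42

Answer: 42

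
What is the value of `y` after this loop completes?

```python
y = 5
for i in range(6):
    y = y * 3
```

Multiply by 3, 6 times: 5 * 3^6 = 3645
`y` takes the values: 5 → 15 → 45 → 135 → 405 → 1215 → 3645

Answer: 3645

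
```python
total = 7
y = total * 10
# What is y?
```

Trace:
`total = 7` → total = 7
`y = total * 10` → y = 70
So y = 70

Answer: 70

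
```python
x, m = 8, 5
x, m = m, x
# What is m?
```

Trace:
`x, m = 8, 5` → x = 8; m = 5
`x, m = m, x` → x = 5; m = 8
So m = 8

Answer: 8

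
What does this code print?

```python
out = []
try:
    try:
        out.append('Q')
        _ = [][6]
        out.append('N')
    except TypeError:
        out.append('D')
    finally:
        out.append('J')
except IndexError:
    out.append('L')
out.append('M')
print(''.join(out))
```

Execution trace: 'Q' (try body) → 'J' (finally) → 'L' (outer except IndexError) → 'M' (after the try/except). Output: QJLM

Answer: QJLM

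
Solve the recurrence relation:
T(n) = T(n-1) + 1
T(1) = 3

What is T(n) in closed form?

Unrolling: T(n) = T(1) + 1·(n-1) = 3 + 1(n-1) = n + 2.

Answer: T(n) = n + 2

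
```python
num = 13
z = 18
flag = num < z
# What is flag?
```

Trace:
`num = 13` → num = 13
`z = 18` → z = 18
`flag = num < z` → flag = True
So flag = True

Answer: True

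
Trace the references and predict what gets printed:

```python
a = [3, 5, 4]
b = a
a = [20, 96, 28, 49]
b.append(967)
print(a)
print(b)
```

Key concept: rebinding vs mutation: a is rebound to a new list, b still points at the original.
Step by step:
`a = [3, 5, 4]` → a = [3, 5, 4]
`b = a` → b = [3, 5, 4] (same object as a)
`a = [20, 96, 28, 49]` → a = [20, 96, 28, 49]
`b.append(967)` → b = [3, 5, 4, 967]
`print(a)` → prints [20, 96, 28, 49]
`print(b)` → prints [3, 5, 4, 967]

Answer:
[20, 96, 28, 49]
[3, 5, 4, 967]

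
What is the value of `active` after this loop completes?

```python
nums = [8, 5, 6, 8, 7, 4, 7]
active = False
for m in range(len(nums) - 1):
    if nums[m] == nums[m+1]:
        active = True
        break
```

Check consecutive duplicates in [8, 5, 6, 8, 7, 4, 7]
`active` takes the values: False

Answer: False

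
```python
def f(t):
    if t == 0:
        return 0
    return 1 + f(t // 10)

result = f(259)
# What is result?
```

Count of digits of 259: 3

Answer: 3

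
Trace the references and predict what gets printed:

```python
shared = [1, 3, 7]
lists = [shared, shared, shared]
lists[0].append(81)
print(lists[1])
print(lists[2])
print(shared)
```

Key concept: list of same reference.
Step by step:
`shared = [1, 3, 7]` → shared = [1, 3, 7]
`lists = [shared, shared, shared]` → lists = [[1, 3, 7], [1, 3, 7], [1, 3, 7]]
`lists[0].append(81)` → shared = [1, 3, 7, 81]; lists = [[1, 3, 7, 81], [1, 3, 7, 81], [1, 3, 7, 81]]
`print(lists[1])` → prints [1, 3, 7, 81]
`print(lists[2])` → prints [1, 3, 7, 81]
`print(shared)` → prints [1, 3, 7, 81]

Answer:
[1, 3, 7, 81]
[1, 3, 7, 81]
[1, 3, 7, 81]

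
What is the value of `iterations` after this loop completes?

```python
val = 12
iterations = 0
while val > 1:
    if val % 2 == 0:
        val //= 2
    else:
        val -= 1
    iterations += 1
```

Steps to reduce 12 to 1
`iterations` takes the values: 0 → 1 → 2 → 3 → 4

Answer: 4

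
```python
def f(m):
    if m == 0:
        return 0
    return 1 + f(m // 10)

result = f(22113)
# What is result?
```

Count of digits of 22113: 5

Answer: 5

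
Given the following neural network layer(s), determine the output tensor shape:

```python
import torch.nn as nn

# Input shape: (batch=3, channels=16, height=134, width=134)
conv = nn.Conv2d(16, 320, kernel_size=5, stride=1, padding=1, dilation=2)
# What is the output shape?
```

Input: (3, 16, 134, 134) -> Output: (3, 320, 128, 128)

Answer: (3, 320, 128, 128)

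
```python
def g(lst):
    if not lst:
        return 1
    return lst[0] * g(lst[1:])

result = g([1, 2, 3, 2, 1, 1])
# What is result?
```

Product over [1, 2, 3, 2, 1, 1] = 1 * 2 * 3 * 2 * 1 * 1 = 12

Answer: 12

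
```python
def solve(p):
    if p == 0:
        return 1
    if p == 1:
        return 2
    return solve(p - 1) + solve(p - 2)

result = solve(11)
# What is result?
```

Build up from base cases: solve(0)=1, solve(1)=2, solve(2)=3, solve(3)=5, solve(4)=8, solve(5)=13, solve(6)=21, ..., solve(11)=233

Answer: 233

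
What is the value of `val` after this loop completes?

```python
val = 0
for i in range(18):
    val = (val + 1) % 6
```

Increment mod 6, 18 times = 0
`val` takes the values: 0 → 1 → 2 → 3 → 4 → 5 → 0 → 1 → 2 → 3 → 4 → 5 → 0 → 1 → 2 → 3 → 4 → 5 → 0

Answer: 0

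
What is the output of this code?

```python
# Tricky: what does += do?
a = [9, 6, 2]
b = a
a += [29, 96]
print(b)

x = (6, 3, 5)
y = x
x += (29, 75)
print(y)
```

Key concept: += behavior differs for mutable vs immutable.
Step by step:
`a = [9, 6, 2]` → a = [9, 6, 2]
`b = a` → b = [9, 6, 2] (same object as a)
`a += [29, 96]` → a = [9, 6, 2, 29, 96] (same object as b); b = [9, 6, 2, 29, 96] (same object as a)
`print(b)` → prints [9, 6, 2, 29, 96]
`x = (6, 3, 5)` → x = (6, 3, 5)
`y = x` → y = (6, 3, 5)
`x += (29, 75)` → x = (6, 3, 5, 29, 75)
`print(y)` → prints (6, 3, 5)

Answer:
[9, 6, 2, 29, 96]
(6, 3, 5)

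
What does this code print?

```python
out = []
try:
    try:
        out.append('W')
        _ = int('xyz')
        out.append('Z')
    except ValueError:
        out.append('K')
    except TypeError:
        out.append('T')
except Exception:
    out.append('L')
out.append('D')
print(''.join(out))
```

Execution trace: 'W' (inner try body) → 'K' (inner except ValueError) → 'D' (after the try/except). Output: WKD

Answer: WKD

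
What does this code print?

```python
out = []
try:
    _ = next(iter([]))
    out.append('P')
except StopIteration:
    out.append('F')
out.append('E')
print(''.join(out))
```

Execution trace: 'F' (except StopIteration) → 'E' (after the try/except). Output: FE

Answer: FE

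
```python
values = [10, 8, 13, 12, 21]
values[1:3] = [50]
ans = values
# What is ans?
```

Trace:
`values = [10, 8, 13, 12, 21]` → values = [10, 8, 13, 12, 21]
`values[1:3] = [50]` → values = [10, 50, 12, 21]
`ans = values` → ans = [10, 50, 12, 21]
So ans = [10, 50, 12, 21]

Answer: [10, 50, 12, 21]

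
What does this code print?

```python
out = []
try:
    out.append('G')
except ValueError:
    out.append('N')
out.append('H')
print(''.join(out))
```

Execution trace: 'G' (try body, no exception) → 'H' (after the try/except). Output: GH

Answer: GH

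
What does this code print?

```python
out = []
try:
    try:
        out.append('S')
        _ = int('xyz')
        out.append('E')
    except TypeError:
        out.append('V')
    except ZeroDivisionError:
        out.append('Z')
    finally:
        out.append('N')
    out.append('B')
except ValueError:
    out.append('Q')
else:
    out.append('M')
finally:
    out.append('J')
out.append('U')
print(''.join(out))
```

Execution trace: 'S' (inner try body) → 'N' (inner finally) → 'Q' (except ValueError) → 'J' (finally) → 'U' (after the try/except). Output: SNQJU

Answer: SNQJU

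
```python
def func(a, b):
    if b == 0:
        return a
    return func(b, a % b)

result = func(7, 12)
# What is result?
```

func(7, 12) -> func(12, 7) -> func(7, 5) -> func(5, 2) -> func(2, 1) -> func(1, 0) -> 1

Answer: 1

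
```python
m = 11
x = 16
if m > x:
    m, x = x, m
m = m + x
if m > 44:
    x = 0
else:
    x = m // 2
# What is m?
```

Trace:
`m = 11` → m = 11
`x = 16` → x = 16
`if m > x: ...` → m > x is False → no variable changes
`m = m + x` → m = 27
`if m > 44: ...` → m > 44 is False, take else branch → x = 13
So m = 27

Answer: 27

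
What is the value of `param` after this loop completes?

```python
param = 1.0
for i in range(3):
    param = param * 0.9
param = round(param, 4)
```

Exponential decay: 1.0 * 0.9^3
`param` takes the values: 1.0 → 0.9 → 0.81 → 0.729

Answer: 0.729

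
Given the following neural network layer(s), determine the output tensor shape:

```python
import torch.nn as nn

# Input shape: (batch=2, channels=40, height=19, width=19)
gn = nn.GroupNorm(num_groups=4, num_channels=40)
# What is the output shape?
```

Input: (2, 40, 19, 19) -> Output: (2, 40, 19, 19)

Answer: (2, 40, 19, 19)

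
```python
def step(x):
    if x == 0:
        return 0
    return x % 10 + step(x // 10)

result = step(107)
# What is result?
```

Sum of digits of 107: 7 + 0 + 1 = 8

Answer: 8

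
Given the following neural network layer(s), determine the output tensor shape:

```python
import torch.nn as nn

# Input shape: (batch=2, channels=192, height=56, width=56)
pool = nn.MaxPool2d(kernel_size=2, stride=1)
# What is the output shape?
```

Input: (2, 192, 56, 56) -> Output: (2, 192, 55, 55)

Answer: (2, 192, 55, 55)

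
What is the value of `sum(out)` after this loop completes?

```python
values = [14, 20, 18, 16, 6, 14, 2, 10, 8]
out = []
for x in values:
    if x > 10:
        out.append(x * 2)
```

Sum of doubled values > 10
`out` takes the values: [] → [28] → [28, 40] → [28, 40, 36] → [28, 40, 36, 32] → [28, 40, 36, 32, 28]
So `sum(out)` = 164

Answer: 164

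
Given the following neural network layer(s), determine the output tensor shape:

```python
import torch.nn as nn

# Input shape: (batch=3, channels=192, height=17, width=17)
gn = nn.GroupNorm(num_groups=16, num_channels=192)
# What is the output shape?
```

Input: (3, 192, 17, 17) -> Output: (3, 192, 17, 17)

Answer: (3, 192, 17, 17)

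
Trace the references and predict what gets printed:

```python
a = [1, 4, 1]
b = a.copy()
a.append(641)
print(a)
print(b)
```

Key concept: list.copy() creates independent copy.
Step by step:
`a = [1, 4, 1]` → a = [1, 4, 1]
`b = a.copy()` → b = [1, 4, 1]
`a.append(641)` → a = [1, 4, 1, 641]
`print(a)` → prints [1, 4, 1, 641]
`print(b)` → prints [1, 4, 1]

Answer:
[1, 4, 1, 641]
[1, 4, 1]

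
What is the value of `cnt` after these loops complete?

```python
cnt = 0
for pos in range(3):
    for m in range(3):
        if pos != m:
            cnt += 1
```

3² - 3 (exclude diagonal)
`cnt` takes the values: 0 → 1 → 2 → 3 → 4 → 5 → 6

Answer: 6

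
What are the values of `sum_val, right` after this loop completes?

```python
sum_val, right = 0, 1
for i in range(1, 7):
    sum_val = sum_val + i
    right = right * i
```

Sum and factorial of 1 to 6
`sum_val, right` takes the values: (0, 1) → (1, 1) → (3, 1) → (3, 2) → (6, 2) → (6, 6) → (10, 6) → (10, 24) → (15, 24) → (15, 120) → (21, 120) → (21, 720)

Answer: 21, 720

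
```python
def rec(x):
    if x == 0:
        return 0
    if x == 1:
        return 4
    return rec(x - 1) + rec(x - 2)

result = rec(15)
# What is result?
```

Build up from base cases: rec(0)=0, rec(1)=4, rec(2)=4, rec(3)=8, rec(4)=12, rec(5)=20, rec(6)=32, ..., rec(15)=2440

Answer: 2440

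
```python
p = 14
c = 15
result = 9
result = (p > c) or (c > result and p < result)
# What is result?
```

Trace:
`p = 14` → p = 14
`c = 15` → c = 15
`result = 9` → result = 9
`result = (p > c) or (c > result and p < result)` → result = False
So result = False

Answer: False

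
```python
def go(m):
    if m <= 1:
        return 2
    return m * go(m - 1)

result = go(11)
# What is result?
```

go(11) = 11 * 10 * 9 * 8 * 7 * 6 * 5 * 4 * 3 * 2 * 2 = 79833600

Answer: 79833600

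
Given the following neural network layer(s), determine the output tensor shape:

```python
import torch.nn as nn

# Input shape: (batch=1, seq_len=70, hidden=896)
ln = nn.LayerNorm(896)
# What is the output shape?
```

Input: (1, 70, 896) -> Output: (1, 70, 896)

Answer: (1, 70, 896)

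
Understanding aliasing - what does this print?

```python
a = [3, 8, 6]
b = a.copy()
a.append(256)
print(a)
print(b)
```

Key concept: list.copy() creates independent copy.
Step by step:
`a = [3, 8, 6]` → a = [3, 8, 6]
`b = a.copy()` → b = [3, 8, 6]
`a.append(256)` → a = [3, 8, 6, 256]
`print(a)` → prints [3, 8, 6, 256]
`print(b)` → prints [3, 8, 6]

Answer:
[3, 8, 6, 256]
[3, 8, 6]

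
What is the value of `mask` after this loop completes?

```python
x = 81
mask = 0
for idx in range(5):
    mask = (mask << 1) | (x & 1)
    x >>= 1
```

Reverse lowest 5 bits of 81
`mask` takes the values: 0 → 1 → 2 → 4 → 8 → 17

Answer: 17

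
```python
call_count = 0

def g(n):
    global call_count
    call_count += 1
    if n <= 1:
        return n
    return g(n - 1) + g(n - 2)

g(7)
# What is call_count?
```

Calls(n) = 1 + Calls(n-1) + Calls(n-2); Calls(0)=Calls(1)=1. For n=7 this gives 41.

Answer: 41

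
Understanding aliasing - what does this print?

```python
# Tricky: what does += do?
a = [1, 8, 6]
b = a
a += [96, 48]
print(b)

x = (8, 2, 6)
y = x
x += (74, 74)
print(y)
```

Key concept: += behavior differs for mutable vs immutable.
Step by step:
`a = [1, 8, 6]` → a = [1, 8, 6]
`b = a` → b = [1, 8, 6] (same object as a)
`a += [96, 48]` → a = [1, 8, 6, 96, 48] (same object as b); b = [1, 8, 6, 96, 48] (same object as a)
`print(b)` → prints [1, 8, 6, 96, 48]
`x = (8, 2, 6)` → x = (8, 2, 6)
`y = x` → y = (8, 2, 6)
`x += (74, 74)` → x = (8, 2, 6, 74, 74)
`print(y)` → prints (8, 2, 6)

Answer:
[1, 8, 6, 96, 48]
(8, 2, 6)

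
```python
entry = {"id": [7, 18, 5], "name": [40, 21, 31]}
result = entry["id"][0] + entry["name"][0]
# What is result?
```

Trace:
`entry = {"id": [7, 18, 5], "name": [40, 21, 31]}` → entry = {'id': [7, 18, 5], 'name': [40, 21, 31]}
`result = entry["id"][0] + entry["name"][0]` → result = 47
So result = 47

Answer: 47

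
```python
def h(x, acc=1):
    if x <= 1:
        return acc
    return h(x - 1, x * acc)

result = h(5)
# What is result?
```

Accumulator trace (n, acc): (5, 1) -> (4, 5) -> (3, 20) -> (2, 60) -> (1, 120) -> return 120

Answer: 120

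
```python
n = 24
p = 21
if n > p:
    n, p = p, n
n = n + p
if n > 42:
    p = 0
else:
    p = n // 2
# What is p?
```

Trace:
`n = 24` → n = 24
`p = 21` → p = 21
`if n > p: ...` → n > p is True → n = 21; p = 24
`n = n + p` → n = 45
`if n > 42: ...` → n > 42 is True → p = 0
So p = 0

Answer: 0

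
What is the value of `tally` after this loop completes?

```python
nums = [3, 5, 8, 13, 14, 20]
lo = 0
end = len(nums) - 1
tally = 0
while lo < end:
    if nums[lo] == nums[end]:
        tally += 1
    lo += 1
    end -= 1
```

Count matching pairs from ends
`tally` takes the values: 0

Answer: 0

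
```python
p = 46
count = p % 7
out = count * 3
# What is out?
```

Trace:
`p = 46` → p = 46
`count = p % 7` → count = 4
`out = count * 3` → out = 12
So out = 12

Answer: 12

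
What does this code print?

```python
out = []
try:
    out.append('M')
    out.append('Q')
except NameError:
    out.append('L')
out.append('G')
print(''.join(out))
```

Execution trace: 'M' (try body) → 'Q' (try body, no exception) → 'G' (after the try/except). Output: MQG

Answer: MQG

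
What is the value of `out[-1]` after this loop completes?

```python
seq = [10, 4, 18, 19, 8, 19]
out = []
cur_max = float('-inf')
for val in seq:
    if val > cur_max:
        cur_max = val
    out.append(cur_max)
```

Running max ends at 19
`out` takes the values: [] → [10] → [10, 10] → [10, 10, 18] → [10, 10, 18, 19] → [10, 10, 18, 19, 19] → [10, 10, 18, 19, 19, 19]
So `out[-1]` = 19

Answer: 19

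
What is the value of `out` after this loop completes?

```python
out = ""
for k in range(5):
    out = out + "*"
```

Repeat '*' 5 times
`out` takes the values: "" → "*" → "**" → "***" → "****" → "*****"

Answer: "*****"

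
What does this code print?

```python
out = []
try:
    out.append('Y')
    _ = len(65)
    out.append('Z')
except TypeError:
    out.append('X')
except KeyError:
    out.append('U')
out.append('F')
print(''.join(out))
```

Execution trace: 'Y' (try body) → 'X' (except TypeError) → 'F' (after the try/except). Output: YXF

Answer: YXF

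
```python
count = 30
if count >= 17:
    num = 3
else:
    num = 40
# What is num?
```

Trace:
`count = 30` → count = 30
`if count >= 17: ...` → count >= 17 is True → num = 3
So num = 3

Answer: 3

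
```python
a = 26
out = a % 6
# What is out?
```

Trace:
`a = 26` → a = 26
`out = a % 6` → out = 2
So out = 2

Answer: 2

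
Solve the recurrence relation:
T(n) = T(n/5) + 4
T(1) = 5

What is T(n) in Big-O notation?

Each step divides n by 5 and adds 4. After log_5(n) steps we reach T(1)=5. So T(n) = 4·log_5(n) + 5 = O(log n).

Answer: O(log n)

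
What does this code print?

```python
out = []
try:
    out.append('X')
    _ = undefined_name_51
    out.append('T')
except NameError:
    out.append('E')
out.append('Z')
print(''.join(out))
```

Execution trace: 'X' (try body) → 'E' (except NameError) → 'Z' (after the try/except). Output: XEZ

Answer: XEZ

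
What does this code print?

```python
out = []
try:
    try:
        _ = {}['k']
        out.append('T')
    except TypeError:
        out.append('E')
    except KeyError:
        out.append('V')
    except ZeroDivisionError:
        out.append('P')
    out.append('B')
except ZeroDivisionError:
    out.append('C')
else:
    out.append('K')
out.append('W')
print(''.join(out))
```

Execution trace: 'V' (inner except KeyError) → 'B' (try body, no exception) → 'K' (else) → 'W' (after the try/except). Output: VBKW

Answer: VBKW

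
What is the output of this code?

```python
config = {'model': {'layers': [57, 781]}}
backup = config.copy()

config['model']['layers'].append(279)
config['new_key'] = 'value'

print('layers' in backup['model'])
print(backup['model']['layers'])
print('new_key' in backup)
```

Key concept: shallow copy gotcha with nested dict.
Step by step:
`config = {'model': {'layers': [57, 781]}}` → config = {'model': {'layers': [57, 781]}}
`backup = config.copy()` → backup = {'model': {'layers': [57, 781]}}
`config['model']['layers'].append(279)` → config = {'model': {'layers': [57, 781, 279]}}; backup = {'model': {'layers': [57, 781, 279]}}
`config['new_key'] = 'value'` → config = {'model': {'layers': [57, 781, 279]}, 'new_key': 'value'}
`print('layers' in backup['model'])` → prints True
`print(backup['model']['layers'])` → prints [57, 781, 279]
`print('new_key' in backup)` → prints False

Answer:
True
[57, 781, 279]
False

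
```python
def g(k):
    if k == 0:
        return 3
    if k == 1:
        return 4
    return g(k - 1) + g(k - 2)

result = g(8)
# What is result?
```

Build up from base cases: g(0)=3, g(1)=4, g(2)=7, g(3)=11, g(4)=18, g(5)=29, g(6)=47, ..., g(8)=123

Answer: 123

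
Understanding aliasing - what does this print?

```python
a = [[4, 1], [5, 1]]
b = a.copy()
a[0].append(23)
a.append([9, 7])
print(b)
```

Key concept: shallow copy with nested lists.
Step by step:
`a = [[4, 1], [5, 1]]` → a = [[4, 1], [5, 1]]
`b = a.copy()` → b = [[4, 1], [5, 1]]
`a[0].append(23)` → a = [[4, 1, 23], [5, 1]]; b = [[4, 1, 23], [5, 1]]
`a.append([9, 7])` → a = [[4, 1, 23], [5, 1], [9, 7]]
`print(b)` → prints [[4, 1, 23], [5, 1]]

Answer: [[4, 1, 23], [5, 1]]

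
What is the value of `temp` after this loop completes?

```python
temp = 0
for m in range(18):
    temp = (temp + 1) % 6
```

Increment mod 6, 18 times = 0
`temp` takes the values: 0 → 1 → 2 → 3 → 4 → 5 → 0 → 1 → 2 → 3 → 4 → 5 → 0 → 1 → 2 → 3 → 4 → 5 → 0

Answer: 0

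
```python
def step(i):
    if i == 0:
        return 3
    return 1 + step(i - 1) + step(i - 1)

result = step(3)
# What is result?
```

step(i) = 1 + 2·step(i-1), step(0)=3. Closed form: (3+1)·2^3 - 1 = 31.

Answer: 31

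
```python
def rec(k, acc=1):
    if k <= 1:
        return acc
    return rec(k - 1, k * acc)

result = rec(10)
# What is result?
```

Accumulator trace (n, acc): (10, 1) -> (9, 10) -> (8, 90) -> (7, 720) -> (6, 5040) -> (5, 30240) -> (4, 151200) -> (3, 604800) -> (2, 1814400) -> (1, 3628800) -> return 3628800

Answer: 3628800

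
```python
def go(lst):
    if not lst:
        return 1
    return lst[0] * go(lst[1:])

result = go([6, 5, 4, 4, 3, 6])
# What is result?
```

Product over [6, 5, 4, 4, 3, 6] = 6 * 5 * 4 * 4 * 3 * 6 = 8640

Answer: 8640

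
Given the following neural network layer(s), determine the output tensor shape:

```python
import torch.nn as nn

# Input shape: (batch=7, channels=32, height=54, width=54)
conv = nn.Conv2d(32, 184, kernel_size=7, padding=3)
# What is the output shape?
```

Input: (7, 32, 54, 54) -> Output: (7, 184, 54, 54)

Answer: (7, 184, 54, 54)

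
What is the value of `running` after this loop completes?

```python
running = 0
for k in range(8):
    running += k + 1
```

Start at 0, add 1 to 8 = 36
`running` takes the values: 0 → 1 → 3 → 6 → 10 → 15 → 21 → 28 → 36

Answer: 36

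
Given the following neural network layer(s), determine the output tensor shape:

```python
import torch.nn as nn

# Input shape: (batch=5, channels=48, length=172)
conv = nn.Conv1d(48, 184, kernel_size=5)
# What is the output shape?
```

Input: (5, 48, 172) -> Output: (5, 184, 168)

Answer: (5, 184, 168)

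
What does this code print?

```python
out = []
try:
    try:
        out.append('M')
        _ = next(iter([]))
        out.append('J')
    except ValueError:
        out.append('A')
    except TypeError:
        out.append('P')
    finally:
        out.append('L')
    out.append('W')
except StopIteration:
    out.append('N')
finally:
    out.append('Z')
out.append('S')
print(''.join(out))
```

Execution trace: 'M' (inner try body) → 'L' (inner finally) → 'N' (except StopIteration) → 'Z' (finally) → 'S' (after the try/except). Output: MLNZS

Answer: MLNZS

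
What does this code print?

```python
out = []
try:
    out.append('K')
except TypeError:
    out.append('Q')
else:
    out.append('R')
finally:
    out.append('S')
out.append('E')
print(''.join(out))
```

Execution trace: 'K' (try body, no exception) → 'R' (else) → 'S' (finally) → 'E' (after the try/except). Output: KRSE

Answer: KRSE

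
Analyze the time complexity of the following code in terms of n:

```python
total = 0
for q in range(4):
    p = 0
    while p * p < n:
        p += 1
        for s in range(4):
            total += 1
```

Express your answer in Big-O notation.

Each loop level contributes: 1 × √n × 1. Multiplying the contributions gives O(√n).

Answer: O(√n)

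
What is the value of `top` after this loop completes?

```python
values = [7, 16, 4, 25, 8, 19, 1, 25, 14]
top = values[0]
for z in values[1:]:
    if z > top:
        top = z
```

Maximum of [7, 16, 4, 25, 8, 19, 1, 25, 14]
`top` takes the values: 7 → 16 → 25

Answer: 25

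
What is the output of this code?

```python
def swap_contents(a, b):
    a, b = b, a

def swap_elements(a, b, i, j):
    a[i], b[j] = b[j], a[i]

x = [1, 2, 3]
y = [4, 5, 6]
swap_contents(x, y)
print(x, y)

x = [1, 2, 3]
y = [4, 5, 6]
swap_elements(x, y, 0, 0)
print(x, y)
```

Key concept: parameter rebinding vs mutation.
Step by step:
`x = [1, 2, 3]` → x = [1, 2, 3]
`y = [4, 5, 6]` → y = [4, 5, 6]
`swap_contents(x, y)` → no visible change to tracked variables
`print(x, y)` → prints [1, 2, 3] [4, 5, 6]
`x = [1, 2, 3]` → x = [1, 2, 3]
`y = [4, 5, 6]` → y = [4, 5, 6]
`swap_elements(x, y, 0, 0)` → x = [4, 2, 3]; y = [1, 5, 6]
`print(x, y)` → prints [4, 2, 3] [1, 5, 6]

Answer:
[1, 2, 3] [4, 5, 6]
[4, 2, 3] [1, 5, 6]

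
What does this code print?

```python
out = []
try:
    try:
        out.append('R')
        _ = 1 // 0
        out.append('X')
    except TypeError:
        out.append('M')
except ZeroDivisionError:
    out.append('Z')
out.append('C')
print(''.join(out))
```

Execution trace: 'R' (try body) → 'Z' (outer except ZeroDivisionError) → 'C' (after the try/except). Output: RZC

Answer: RZC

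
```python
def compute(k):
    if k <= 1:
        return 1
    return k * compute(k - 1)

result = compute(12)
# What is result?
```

compute(12) = 12 * 11 * 10 * 9 * 8 * 7 * 6 * 5 * 4 * 3 * 2 * 1 = 479001600

Answer: 479001600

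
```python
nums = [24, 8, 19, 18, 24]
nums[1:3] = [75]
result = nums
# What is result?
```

Trace:
`nums = [24, 8, 19, 18, 24]` → nums = [24, 8, 19, 18, 24]
`nums[1:3] = [75]` → nums = [24, 75, 18, 24]
`result = nums` → result = [24, 75, 18, 24]
So result = [24, 75, 18, 24]

Answer: [24, 75, 18, 24]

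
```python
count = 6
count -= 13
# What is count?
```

Trace:
`count = 6` → count = 6
`count -= 13` → count = -7
So count = -7

Answer: -7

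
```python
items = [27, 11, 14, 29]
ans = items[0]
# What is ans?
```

Trace:
`items = [27, 11, 14, 29]` → items = [27, 11, 14, 29]
`ans = items[0]` → ans = 27
So ans = 27

Answer: 27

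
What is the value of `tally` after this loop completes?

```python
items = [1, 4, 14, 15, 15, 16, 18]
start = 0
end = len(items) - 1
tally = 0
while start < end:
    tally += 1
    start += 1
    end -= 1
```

Iterations until pointers meet (list length 7)
`tally` takes the values: 0 → 1 → 2 → 3

Answer: 3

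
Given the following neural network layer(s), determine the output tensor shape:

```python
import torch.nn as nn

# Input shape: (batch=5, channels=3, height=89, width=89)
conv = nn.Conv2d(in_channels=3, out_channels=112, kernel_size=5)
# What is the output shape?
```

Input: (5, 3, 89, 89) -> Output: (5, 112, 85, 85)

Answer: (5, 112, 85, 85)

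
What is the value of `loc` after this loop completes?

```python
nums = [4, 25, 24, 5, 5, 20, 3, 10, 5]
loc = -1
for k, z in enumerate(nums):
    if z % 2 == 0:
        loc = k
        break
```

First even number index in [4, 25, 24, 5, 5, 20, 3, 10, 5]
`loc` takes the values: -1 → 0

Answer: 0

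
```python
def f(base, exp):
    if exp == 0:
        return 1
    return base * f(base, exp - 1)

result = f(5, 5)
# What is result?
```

f(5, 5) = 5 * 5 * 5 * 5 * 5 = 3125

Answer: 3125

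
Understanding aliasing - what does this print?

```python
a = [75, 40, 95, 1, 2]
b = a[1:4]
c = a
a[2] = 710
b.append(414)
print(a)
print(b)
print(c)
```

Key concept: slice vs alias.
Step by step:
`a = [75, 40, 95, 1, 2]` → a = [75, 40, 95, 1, 2]
`b = a[1:4]` → b = [40, 95, 1]
`c = a` → c = [75, 40, 95, 1, 2] (same object as a)
`a[2] = 710` → a = [75, 40, 710, 1, 2] (same object as c); c = [75, 40, 710, 1, 2] (same object as a)
`b.append(414)` → b = [40, 95, 1, 414]
`print(a)` → prints [75, 40, 710, 1, 2]
`print(b)` → prints [40, 95, 1, 414]
`print(c)` → prints [75, 40, 710, 1, 2]

Answer:
[75, 40, 710, 1, 2]
[40, 95, 1, 414]
[75, 40, 710, 1, 2]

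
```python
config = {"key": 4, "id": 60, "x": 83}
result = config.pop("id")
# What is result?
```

Trace:
`config = {"key": 4, "id": 60, "x": 83}` → config = {'key': 4, 'id': 60, 'x': 83}
`result = config.pop("id")` → config = {'key': 4, 'x': 83}; result = 60
So result = 60

Answer: 60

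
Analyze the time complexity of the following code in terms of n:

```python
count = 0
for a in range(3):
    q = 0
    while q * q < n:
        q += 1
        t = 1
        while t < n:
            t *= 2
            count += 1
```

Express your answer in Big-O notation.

Each loop level contributes: 1 × √n × log n. Multiplying the contributions gives O(√n log n).

Answer: O(√n log n)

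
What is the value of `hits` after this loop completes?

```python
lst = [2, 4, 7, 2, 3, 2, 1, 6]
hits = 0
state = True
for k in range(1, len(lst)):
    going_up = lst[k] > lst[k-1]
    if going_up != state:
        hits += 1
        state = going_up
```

Count direction changes in [2, 4, 7, 2, 3, 2, 1, 6]
`hits` takes the values: 0 → 1 → 2 → 3 → 4

Answer: 4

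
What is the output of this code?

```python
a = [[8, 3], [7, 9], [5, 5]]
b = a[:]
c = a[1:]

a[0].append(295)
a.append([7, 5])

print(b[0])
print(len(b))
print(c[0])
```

Key concept: slice with nested mutation.
Step by step:
`a = [[8, 3], [7, 9], [5, 5]]` → a = [[8, 3], [7, 9], [5, 5]]
`b = a[:]` → b = [[8, 3], [7, 9], [5, 5]]
`c = a[1:]` → c = [[7, 9], [5, 5]]
`a[0].append(295)` → a = [[8, 3, 295], [7, 9], [5, 5]]; b = [[8, 3, 295], [7, 9], [5, 5]]
`a.append([7, 5])` → a = [[8, 3, 295], [7, 9], [5, 5], [7, 5]]
`print(b[0])` → prints [8, 3, 295]
`print(len(b))` → prints 3
`print(c[0])` → prints [7, 9]

Answer:
[8, 3, 295]
3
[7, 9]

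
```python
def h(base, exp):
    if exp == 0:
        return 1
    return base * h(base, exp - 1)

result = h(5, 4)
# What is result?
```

h(5, 4) = 5 * 5 * 5 * 5 = 625

Answer: 625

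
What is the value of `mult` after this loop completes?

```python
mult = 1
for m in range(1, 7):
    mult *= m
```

6! = 720
`mult` takes the values: 1 → 2 → 6 → 24 → 120 → 720

Answer: 720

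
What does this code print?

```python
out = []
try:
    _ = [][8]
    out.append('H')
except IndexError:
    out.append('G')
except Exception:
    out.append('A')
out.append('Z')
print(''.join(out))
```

Execution trace: 'G' (except IndexError) → 'Z' (after the try/except). Output: GZ

Answer: GZ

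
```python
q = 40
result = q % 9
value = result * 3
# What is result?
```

Trace:
`q = 40` → q = 40
`result = q % 9` → result = 4
`value = result * 3` → value = 12
So result = 4

Answer: 4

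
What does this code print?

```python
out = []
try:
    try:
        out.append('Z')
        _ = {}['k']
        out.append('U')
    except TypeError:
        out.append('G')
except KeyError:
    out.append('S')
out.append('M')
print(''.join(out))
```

Execution trace: 'Z' (inner try body) → 'S' (outer except KeyError) → 'M' (after the try/except). Output: ZSM

Answer: ZSM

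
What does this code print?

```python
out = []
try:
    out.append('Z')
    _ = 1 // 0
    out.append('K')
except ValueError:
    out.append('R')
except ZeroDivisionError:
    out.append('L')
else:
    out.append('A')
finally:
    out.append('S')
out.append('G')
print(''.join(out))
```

Execution trace: 'Z' (try body) → 'L' (except ZeroDivisionError) → 'S' (finally) → 'G' (after the try/except). Output: ZLSG

Answer: ZLSG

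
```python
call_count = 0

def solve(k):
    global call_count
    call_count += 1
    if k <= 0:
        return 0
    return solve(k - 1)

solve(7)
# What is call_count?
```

Linear recursion stepping by 1: 8 calls from k=7 down to ≤0.

Answer: 8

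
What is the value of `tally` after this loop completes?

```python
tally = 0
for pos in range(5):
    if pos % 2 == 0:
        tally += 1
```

Count numbers divisible by 2 in range(5)
`tally` takes the values: 0 → 1 → 2 → 3

Answer: 3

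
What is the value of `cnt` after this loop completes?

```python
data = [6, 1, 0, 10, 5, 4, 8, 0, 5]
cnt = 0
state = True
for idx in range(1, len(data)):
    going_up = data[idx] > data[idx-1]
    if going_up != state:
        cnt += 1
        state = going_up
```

Count direction changes in [6, 1, 0, 10, 5, 4, 8, 0, 5]
`cnt` takes the values: 0 → 1 → 2 → 3 → 4 → 5 → 6

Answer: 6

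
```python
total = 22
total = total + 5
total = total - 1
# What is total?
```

Trace:
`total = 22` → total = 22
`total = total + 5` → total = 27
`total = total - 1` → total = 26
So total = 26

Answer: 26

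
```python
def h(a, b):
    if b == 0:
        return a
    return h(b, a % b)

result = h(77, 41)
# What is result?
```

h(77, 41) -> h(41, 36) -> h(36, 5) -> h(5, 1) -> h(1, 0) -> 1

Answer: 1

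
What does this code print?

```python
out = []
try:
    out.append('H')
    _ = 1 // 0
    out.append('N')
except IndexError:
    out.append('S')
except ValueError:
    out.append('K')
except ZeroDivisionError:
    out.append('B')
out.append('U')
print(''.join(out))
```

Execution trace: 'H' (try body) → 'B' (except ZeroDivisionError) → 'U' (after the try/except). Output: HBU

Answer: HBU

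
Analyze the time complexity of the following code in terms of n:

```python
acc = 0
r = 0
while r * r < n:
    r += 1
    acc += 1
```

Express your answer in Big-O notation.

Each loop level contributes: √n. Multiplying the contributions gives O(√n).

Answer: O(√n)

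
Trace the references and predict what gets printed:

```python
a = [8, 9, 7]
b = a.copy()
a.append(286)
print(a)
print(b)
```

Key concept: list.copy() creates independent copy.
Step by step:
`a = [8, 9, 7]` → a = [8, 9, 7]
`b = a.copy()` → b = [8, 9, 7]
`a.append(286)` → a = [8, 9, 7, 286]
`print(a)` → prints [8, 9, 7, 286]
`print(b)` → prints [8, 9, 7]

Answer:
[8, 9, 7, 286]
[8, 9, 7]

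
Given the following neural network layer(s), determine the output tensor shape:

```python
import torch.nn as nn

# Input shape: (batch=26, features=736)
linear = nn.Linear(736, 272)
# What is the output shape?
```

Input: (26, 736) -> Output: (26, 272)

Answer: (26, 272)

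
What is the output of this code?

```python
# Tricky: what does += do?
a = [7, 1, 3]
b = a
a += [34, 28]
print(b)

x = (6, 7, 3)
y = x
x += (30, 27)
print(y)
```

Key concept: += behavior differs for mutable vs immutable.
Step by step:
`a = [7, 1, 3]` → a = [7, 1, 3]
`b = a` → b = [7, 1, 3] (same object as a)
`a += [34, 28]` → a = [7, 1, 3, 34, 28] (same object as b); b = [7, 1, 3, 34, 28] (same object as a)
`print(b)` → prints [7, 1, 3, 34, 28]
`x = (6, 7, 3)` → x = (6, 7, 3)
`y = x` → y = (6, 7, 3)
`x += (30, 27)` → x = (6, 7, 3, 30, 27)
`print(y)` → prints (6, 7, 3)

Answer:
[7, 1, 3, 34, 28]
(6, 7, 3)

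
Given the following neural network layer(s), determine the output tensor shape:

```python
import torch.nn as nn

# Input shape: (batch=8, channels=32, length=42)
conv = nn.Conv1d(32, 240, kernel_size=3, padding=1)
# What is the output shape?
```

Input: (8, 32, 42) -> Output: (8, 240, 42)

Answer: (8, 240, 42)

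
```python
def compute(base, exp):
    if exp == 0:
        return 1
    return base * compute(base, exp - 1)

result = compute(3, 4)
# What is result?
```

compute(3, 4) = 3 * 3 * 3 * 3 = 81

Answer: 81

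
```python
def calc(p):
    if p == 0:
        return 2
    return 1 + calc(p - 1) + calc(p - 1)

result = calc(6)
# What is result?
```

calc(p) = 1 + 2·calc(p-1), calc(0)=2. Closed form: (2+1)·2^6 - 1 = 191.

Answer: 191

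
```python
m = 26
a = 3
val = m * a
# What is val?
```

Trace:
`m = 26` → m = 26
`a = 3` → a = 3
`val = m * a` → val = 78
So val = 78

Answer: 78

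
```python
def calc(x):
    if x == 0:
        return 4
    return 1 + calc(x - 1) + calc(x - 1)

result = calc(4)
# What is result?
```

calc(x) = 1 + 2·calc(x-1), calc(0)=4. Closed form: (4+1)·2^4 - 1 = 79.

Answer: 79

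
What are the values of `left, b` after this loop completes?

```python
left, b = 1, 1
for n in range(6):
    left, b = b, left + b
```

Fibonacci: after 6 iterations
`left, b` takes the values: (1, 1) → (1, 2) → (2, 3) → (3, 5) → (5, 8) → (8, 13) → (13, 21)

Answer: 13, 21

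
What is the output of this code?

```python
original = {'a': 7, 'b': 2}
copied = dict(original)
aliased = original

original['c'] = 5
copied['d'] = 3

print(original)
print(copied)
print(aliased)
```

Key concept: dict() creates copy, assignment creates alias.
Step by step:
`original = {'a': 7, 'b': 2}` → original = {'a': 7, 'b': 2}
`copied = dict(original)` → copied = {'a': 7, 'b': 2}
`aliased = original` → aliased = {'a': 7, 'b': 2} (same object as original)
`original['c'] = 5` → original = {'a': 7, 'b': 2, 'c': 5} (same object as aliased); aliased = {'a': 7, 'b': 2, 'c': 5} (same object as original)
`copied['d'] = 3` → copied = {'a': 7, 'b': 2, 'd': 3}
`print(original)` → prints {'a': 7, 'b': 2, 'c': 5}
`print(copied)` → prints {'a': 7, 'b': 2, 'd': 3}
`print(aliased)` → prints {'a': 7, 'b': 2, 'c': 5}

Answer:
{'a': 7, 'b': 2, 'c': 5}
{'a': 7, 'b': 2, 'd': 3}
{'a': 7, 'b': 2, 'c': 5}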